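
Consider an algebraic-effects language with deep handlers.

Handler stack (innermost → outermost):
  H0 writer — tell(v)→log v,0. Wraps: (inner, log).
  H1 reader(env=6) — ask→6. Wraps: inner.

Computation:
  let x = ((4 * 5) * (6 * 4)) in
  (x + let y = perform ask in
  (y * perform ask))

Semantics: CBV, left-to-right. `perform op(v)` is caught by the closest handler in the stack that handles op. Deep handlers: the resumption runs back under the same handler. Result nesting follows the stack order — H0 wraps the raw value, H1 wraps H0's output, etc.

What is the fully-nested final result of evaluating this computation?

Evaluation trace:
ask @ H1 ⇒ 6
ask @ H1 ⇒ 6
H0 returns (516, ())
H1 returns (516, ())
= (516, ())

Answer: (516, ())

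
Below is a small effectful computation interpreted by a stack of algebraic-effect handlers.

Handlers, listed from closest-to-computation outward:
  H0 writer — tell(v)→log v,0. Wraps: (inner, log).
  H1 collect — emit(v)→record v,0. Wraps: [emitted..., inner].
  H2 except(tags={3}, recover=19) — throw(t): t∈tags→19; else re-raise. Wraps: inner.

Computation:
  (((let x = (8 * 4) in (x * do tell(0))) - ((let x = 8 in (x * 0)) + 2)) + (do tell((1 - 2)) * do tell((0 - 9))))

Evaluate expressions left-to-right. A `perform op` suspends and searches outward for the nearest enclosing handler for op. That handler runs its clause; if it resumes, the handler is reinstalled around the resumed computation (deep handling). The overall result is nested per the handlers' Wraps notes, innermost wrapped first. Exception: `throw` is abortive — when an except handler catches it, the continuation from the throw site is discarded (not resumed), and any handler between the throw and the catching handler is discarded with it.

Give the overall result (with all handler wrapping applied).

Step-by-step:
tell(0) @ H0 ⇒ log+=0
tell(-1) @ H0 ⇒ log+=-1
tell(-9) @ H0 ⇒ log+=-9
H0 returns (-2, (0, -1, -9))
H1 returns [(-2, (0, -1, -9))]
H2 returns [(-2, (0, -1, -9))]
= [(-2, (0, -1, -9))]

Answer: [(-2, (0, -1, -9))]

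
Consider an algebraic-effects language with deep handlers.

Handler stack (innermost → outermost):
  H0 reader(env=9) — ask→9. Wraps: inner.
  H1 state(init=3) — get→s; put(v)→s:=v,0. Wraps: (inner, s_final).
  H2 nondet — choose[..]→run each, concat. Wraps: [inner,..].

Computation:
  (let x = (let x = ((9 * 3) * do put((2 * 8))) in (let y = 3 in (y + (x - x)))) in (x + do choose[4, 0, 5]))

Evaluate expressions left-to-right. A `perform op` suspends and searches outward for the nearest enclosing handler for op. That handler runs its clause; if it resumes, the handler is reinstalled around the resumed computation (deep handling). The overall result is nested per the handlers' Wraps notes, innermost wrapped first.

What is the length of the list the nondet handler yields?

Answer: 3

Working:
put(16) @ H1 ⇒ s:=16
choose[4, 0, 5] @ H2
  branch[0] choose=4:
    H0 returns 7
    H1 returns (7, 16)
    H2 returns [(7, 16)]
  branch[1] choose=0:
    H0 returns 3
    H1 returns (3, 16)
    H2 returns [(3, 16)]
  branch[2] choose=5:
    H0 returns 8
    H1 returns (8, 16)
    H2 returns [(8, 16)]
= [(7, 16), (3, 16), (8, 16)]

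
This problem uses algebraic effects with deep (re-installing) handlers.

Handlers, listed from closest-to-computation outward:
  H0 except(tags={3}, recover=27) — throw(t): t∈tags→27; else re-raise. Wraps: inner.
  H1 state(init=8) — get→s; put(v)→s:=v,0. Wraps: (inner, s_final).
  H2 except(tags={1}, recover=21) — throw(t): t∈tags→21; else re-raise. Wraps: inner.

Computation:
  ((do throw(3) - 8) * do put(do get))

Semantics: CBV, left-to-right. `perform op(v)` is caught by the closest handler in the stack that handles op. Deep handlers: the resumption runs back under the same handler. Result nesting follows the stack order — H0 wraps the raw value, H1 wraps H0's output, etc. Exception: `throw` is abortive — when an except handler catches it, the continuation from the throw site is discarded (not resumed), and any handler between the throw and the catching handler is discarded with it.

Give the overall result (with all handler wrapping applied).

Step-by-step:
throw(3) @ H0 caught ⇒ 27
H1 returns (27, 8)
H2 returns (27, 8)
= (27, 8)

Answer: (27, 8)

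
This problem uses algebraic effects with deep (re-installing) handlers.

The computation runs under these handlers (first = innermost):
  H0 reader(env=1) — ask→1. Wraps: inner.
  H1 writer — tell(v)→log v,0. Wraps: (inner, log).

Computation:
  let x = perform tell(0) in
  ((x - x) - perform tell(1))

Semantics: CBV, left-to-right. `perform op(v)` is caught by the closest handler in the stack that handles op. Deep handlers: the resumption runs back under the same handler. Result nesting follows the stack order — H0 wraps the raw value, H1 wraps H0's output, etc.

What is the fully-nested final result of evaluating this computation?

Working:
tell(0) @ H1 ⇒ log+=0
tell(1) @ H1 ⇒ log+=1
H0 returns 0
H1 returns (0, (0, 1))
= (0, (0, 1))

Answer: (0, (0, 1))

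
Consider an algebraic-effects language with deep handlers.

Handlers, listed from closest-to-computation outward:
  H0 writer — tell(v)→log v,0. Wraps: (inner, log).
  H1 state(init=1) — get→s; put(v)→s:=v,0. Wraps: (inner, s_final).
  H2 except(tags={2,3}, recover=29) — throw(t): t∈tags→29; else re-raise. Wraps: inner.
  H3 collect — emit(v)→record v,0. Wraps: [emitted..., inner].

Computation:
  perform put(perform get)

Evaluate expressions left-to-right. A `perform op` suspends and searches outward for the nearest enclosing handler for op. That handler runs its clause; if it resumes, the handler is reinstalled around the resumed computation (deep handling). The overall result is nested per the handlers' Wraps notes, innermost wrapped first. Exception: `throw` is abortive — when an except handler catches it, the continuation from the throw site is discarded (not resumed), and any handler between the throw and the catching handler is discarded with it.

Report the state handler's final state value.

Working:
get @ H1 ⇒ 1
put(1) @ H1 ⇒ s:=1
H0 returns (0, ())
H1 returns ((0, ()), 1)
H2 returns ((0, ()), 1)
H3 returns [((0, ()), 1)]
= [((0, ()), 1)]

Answer: 1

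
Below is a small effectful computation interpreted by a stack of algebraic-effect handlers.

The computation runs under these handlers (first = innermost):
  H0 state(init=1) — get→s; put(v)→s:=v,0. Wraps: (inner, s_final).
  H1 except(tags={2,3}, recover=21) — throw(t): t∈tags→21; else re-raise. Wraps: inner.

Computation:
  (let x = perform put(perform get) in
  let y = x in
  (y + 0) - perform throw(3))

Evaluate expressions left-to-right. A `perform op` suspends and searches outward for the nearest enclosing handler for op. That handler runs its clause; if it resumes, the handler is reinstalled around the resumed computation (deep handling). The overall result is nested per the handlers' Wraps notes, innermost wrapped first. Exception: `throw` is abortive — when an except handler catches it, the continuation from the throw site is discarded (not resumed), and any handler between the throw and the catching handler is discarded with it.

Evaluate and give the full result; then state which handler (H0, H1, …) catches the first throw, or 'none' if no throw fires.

Answer: 21 ; first throw caught by: H1

Step-by-step:
get @ H0 ⇒ 1
put(1) @ H0 ⇒ s:=1
throw(3) @ H1 caught ⇒ 21
= 21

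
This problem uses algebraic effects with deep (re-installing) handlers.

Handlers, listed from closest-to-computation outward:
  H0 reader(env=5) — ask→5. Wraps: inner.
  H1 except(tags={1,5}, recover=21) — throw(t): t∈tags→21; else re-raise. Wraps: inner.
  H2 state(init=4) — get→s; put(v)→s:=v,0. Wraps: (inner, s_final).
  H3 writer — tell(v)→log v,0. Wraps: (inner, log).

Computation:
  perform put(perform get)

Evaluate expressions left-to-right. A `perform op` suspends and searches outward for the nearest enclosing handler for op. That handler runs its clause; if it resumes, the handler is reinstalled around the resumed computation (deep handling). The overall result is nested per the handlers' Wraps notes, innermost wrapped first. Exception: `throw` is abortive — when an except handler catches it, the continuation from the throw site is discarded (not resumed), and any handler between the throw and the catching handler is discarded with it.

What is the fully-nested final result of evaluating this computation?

Answer: ((0, 4), ())

Working:
get @ H2 ⇒ 4
put(4) @ H2 ⇒ s:=4
H0 returns 0
H1 returns 0
H2 returns (0, 4)
H3 returns ((0, 4), ())
= ((0, 4), ())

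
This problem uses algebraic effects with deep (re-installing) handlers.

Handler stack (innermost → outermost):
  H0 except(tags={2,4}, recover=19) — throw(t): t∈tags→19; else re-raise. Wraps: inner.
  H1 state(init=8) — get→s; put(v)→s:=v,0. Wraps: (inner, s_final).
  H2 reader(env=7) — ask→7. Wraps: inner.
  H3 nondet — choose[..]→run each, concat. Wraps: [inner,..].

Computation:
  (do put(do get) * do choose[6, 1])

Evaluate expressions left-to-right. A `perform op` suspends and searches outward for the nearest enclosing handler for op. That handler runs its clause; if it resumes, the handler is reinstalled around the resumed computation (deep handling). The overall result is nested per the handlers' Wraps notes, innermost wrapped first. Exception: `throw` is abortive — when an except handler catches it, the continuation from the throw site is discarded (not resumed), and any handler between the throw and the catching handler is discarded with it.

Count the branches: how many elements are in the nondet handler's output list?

Step-by-step:
get @ H1 ⇒ 8
put(8) @ H1 ⇒ s:=8
choose[6, 1] @ H3
  branch[0] choose=6:
    H0 returns 0
    H1 returns (0, 8)
    H2 returns (0, 8)
    H3 returns [(0, 8)]
  branch[1] choose=1:
    H0 returns 0
    H1 returns (0, 8)
    H2 returns (0, 8)
    H3 returns [(0, 8)]
= [(0, 8), (0, 8)]

Answer: 2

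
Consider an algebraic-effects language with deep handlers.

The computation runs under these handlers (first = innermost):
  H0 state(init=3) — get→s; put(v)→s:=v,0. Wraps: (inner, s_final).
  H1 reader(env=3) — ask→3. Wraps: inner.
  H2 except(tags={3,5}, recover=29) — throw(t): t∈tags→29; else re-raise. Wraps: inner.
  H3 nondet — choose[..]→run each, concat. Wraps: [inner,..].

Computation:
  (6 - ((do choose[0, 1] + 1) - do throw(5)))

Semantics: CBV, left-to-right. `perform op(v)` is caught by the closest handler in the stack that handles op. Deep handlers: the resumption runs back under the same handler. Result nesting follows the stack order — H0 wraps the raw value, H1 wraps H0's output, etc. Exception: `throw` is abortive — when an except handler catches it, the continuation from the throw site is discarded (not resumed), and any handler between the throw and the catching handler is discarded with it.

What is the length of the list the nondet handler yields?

Answer: 2

Working:
choose[0, 1] @ H3
  branch[0] choose=0:
    throw(5) @ H2 caught ⇒ 29
    H3 returns [29]
  branch[1] choose=1:
    throw(5) @ H2 caught ⇒ 29
    H3 returns [29]
= [29, 29]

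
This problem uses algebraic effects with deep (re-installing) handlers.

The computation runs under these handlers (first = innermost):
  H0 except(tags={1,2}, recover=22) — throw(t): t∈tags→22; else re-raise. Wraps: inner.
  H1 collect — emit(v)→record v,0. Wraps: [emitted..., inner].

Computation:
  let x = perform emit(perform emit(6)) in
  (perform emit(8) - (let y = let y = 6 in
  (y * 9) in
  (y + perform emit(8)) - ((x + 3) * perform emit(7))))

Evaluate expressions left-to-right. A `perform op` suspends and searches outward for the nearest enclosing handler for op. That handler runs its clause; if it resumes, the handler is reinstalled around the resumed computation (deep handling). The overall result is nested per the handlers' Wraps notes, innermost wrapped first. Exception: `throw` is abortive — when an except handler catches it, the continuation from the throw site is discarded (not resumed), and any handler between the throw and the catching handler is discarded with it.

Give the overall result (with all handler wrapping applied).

Working:
emit(6) @ H1 ⇒ out+=6
emit(0) @ H1 ⇒ out+=0
emit(8) @ H1 ⇒ out+=8
emit(8) @ H1 ⇒ out+=8
emit(7) @ H1 ⇒ out+=7
H0 returns -54
H1 returns [6, 0, 8, 8, 7, -54]
= [6, 0, 8, 8, 7, -54]

Answer: [6, 0, 8, 8, 7, -54]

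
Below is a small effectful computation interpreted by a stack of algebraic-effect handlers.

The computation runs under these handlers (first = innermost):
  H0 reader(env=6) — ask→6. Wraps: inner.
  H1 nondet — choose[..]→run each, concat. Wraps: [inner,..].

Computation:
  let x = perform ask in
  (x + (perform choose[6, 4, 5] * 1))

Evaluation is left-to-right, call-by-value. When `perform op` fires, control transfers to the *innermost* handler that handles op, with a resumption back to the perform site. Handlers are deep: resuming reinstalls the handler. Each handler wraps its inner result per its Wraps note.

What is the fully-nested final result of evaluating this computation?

Step-by-step:
ask @ H0 ⇒ 6
choose[6, 4, 5] @ H1
  branch[0] choose=6:
    H0 returns 12
    H1 returns [12]
  branch[1] choose=4:
    H0 returns 10
    H1 returns [10]
  branch[2] choose=5:
    H0 returns 11
    H1 returns [11]
= [12, 10, 11]

Answer: [12, 10, 11]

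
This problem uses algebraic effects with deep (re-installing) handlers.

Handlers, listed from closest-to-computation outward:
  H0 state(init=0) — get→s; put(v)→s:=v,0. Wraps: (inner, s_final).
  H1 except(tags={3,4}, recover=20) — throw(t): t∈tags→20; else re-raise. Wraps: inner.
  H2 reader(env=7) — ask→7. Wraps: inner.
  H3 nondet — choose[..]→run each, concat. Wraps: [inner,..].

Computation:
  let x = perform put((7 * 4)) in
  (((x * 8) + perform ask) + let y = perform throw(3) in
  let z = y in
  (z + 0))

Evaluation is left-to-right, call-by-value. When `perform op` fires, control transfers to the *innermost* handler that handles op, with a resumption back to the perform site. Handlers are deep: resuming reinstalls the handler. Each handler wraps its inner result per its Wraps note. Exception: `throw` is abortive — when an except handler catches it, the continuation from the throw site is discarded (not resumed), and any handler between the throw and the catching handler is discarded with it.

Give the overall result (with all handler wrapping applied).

Working:
put(28) @ H0 ⇒ s:=28
ask @ H2 ⇒ 7
throw(3) @ H1 caught ⇒ 20
H2 returns 20
H3 returns [20]
= [20]

Answer: [20]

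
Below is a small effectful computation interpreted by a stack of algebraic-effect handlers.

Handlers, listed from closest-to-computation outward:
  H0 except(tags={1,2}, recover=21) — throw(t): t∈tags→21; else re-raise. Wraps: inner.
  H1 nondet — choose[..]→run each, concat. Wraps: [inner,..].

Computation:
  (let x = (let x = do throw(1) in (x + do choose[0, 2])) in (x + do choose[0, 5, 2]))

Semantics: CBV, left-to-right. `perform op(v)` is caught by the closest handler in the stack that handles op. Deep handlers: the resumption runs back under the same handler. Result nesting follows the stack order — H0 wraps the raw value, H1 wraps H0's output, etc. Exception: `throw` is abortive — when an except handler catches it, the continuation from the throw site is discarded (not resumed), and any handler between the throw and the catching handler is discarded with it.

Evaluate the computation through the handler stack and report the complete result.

Answer: [21]

Evaluation trace:
throw(1) @ H0 caught ⇒ 21
H1 returns [21]
= [21]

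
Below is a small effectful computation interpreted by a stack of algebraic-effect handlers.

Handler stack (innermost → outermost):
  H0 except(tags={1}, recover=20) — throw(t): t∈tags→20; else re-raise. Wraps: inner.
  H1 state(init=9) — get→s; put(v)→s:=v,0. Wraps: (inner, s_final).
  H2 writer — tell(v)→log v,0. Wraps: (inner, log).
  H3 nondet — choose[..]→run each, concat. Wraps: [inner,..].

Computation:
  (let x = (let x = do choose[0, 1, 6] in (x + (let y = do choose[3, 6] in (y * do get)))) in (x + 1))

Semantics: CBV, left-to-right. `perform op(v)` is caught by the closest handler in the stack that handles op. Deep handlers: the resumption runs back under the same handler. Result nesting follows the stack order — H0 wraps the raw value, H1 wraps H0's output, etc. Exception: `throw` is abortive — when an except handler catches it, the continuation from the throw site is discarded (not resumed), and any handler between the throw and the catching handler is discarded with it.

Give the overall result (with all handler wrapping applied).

Evaluation trace:
choose[0, 1, 6] @ H3
  branch[0] choose=0:
    choose[3, 6] @ H3
      branch[0] choose=3:
        get @ H1 ⇒ 9
        H0 returns 28
        H1 returns (28, 9)
        H2 returns ((28, 9), ())
        H3 returns [((28, 9), ())]
      branch[1] choose=6:
        get @ H1 ⇒ 9
        H0 returns 55
        H1 returns (55, 9)
        H2 returns ((55, 9), ())
        H3 returns [((55, 9), ())]
  branch[1] choose=1:
    choose[3, 6] @ H3
      branch[0] choose=3:
        get @ H1 ⇒ 9
        H0 returns 29
        H1 returns (29, 9)
        H2 returns ((29, 9), ())
        H3 returns [((29, 9), ())]
      branch[1] choose=6:
        get @ H1 ⇒ 9
        H0 returns 56
        H1 returns (56, 9)
        H2 returns ((56, 9), ())
        H3 returns [((56, 9), ())]
  branch[2] choose=6:
    choose[3, 6] @ H3
      branch[0] choose=3:
        get @ H1 ⇒ 9
        H0 returns 34
        H1 returns (34, 9)
        H2 returns ((34, 9), ())
        H3 returns [((34, 9), ())]
      branch[1] choose=6:
        get @ H1 ⇒ 9
        H0 returns 61
        H1 returns (61, 9)
        H2 returns ((61, 9), ())
        H3 returns [((61, 9), ())]
= [((28, 9), ()), ((55, 9), ()), ((29, 9), ()), ((56, 9), ()), ((34, 9), ()), ((61, 9), ())]

Answer: [((28, 9), ()), ((55, 9), ()), ((29, 9), ()), ((56, 9), ()), ((34, 9), ()), ((61, 9), ())]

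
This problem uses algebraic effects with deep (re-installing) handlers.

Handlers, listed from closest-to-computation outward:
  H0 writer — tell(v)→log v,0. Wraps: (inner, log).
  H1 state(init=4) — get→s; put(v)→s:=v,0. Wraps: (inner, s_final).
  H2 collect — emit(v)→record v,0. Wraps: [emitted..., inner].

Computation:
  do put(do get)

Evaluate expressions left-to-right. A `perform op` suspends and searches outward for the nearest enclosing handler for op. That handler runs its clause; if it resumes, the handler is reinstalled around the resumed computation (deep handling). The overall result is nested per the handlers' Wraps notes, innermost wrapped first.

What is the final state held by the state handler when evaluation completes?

Answer: 4

Evaluation trace:
get @ H1 ⇒ 4
put(4) @ H1 ⇒ s:=4
H0 returns (0, ())
H1 returns ((0, ()), 4)
H2 returns [((0, ()), 4)]
= [((0, ()), 4)]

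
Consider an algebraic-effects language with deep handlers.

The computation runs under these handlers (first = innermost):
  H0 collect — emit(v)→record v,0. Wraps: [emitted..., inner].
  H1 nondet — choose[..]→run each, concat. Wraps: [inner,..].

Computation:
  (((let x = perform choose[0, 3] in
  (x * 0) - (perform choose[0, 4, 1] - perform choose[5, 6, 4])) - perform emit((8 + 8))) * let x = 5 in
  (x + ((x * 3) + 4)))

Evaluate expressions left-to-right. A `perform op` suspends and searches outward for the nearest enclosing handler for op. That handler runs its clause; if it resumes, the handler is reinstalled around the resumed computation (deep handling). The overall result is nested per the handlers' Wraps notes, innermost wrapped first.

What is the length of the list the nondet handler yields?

Answer: 18

Working:
choose[0, 3] @ H1
  branch[0] choose=0:
    choose[0, 4, 1] @ H1
      branch[0] choose=0:
        choose[5, 6, 4] @ H1
          branch[0] choose=5:
            emit(16) @ H0 ⇒ out+=16
            H0 returns [16, 120]
            H1 returns [[16, 120]]
          branch[1] choose=6:
            emit(16) @ H0 ⇒ out+=16
            H0 returns [16, 144]
            H1 returns [[16, 144]]
          branch[2] choose=4:
            emit(16) @ H0 ⇒ out+=16
            H0 returns [16, 96]
            H1 returns [[16, 96]]
      branch[1] choose=4:
        choose[5, 6, 4] @ H1
          branch[0] choose=5:
            emit(16) @ H0 ⇒ out+=16
            H0 returns [16, 24]
            H1 returns [[16, 24]]
          branch[1] choose=6:
            emit(16) @ H0 ⇒ out+=16
            H0 returns [16, 48]
            H1 returns [[16, 48]]
          branch[2] choose=4:
            emit(16) @ H0 ⇒ out+=16
            H0 returns [16, 0]
            H1 returns [[16, 0]]
      branch[2] choose=1:
        choose[5, 6, 4] @ H1
          branch[0] choose=5:
            emit(16) @ H0 ⇒ out+=16
            H0 returns [16, 96]
            H1 returns [[16, 96]]
          branch[1] choose=6:
            emit(16) @ H0 ⇒ out+=16
            H0 returns [16, 120]
            H1 returns [[16, 120]]
          branch[2] choose=4:
            emit(16) @ H0 ⇒ out+=16
            H0 returns [16, 72]
            H1 returns [[16, 72]]
  branch[1] choose=3:
    choose[0, 4, 1] @ H1
      branch[0] choose=0:
        choose[5, 6, 4] @ H1
          branch[0] choose=5:
            emit(16) @ H0 ⇒ out+=16
            H0 returns [16, 120]
            H1 returns [[16, 120]]
          branch[1] choose=6:
            emit(16) @ H0 ⇒ out+=16
            H0 returns [16, 144]
            H1 returns [[16, 144]]
          branch[2] choose=4:
            emit(16) @ H0 ⇒ out+=16
            H0 returns [16, 96]
            H1 returns [[16, 96]]
      branch[1] choose=4:
        choose[5, 6, 4] @ H1
          branch[0] choose=5:
            emit(16) @ H0 ⇒ out+=16
            H0 returns [16, 24]
            H1 returns [[16, 24]]
          branch[1] choose=6:
            emit(16) @ H0 ⇒ out+=16
            H0 returns [16, 48]
            H1 returns [[16, 48]]
          branch[2] choose=4:
            emit(16) @ H0 ⇒ out+=16
            H0 returns [16, 0]
            H1 returns [[16, 0]]
      branch[2] choose=1:
        choose[5, 6, 4] @ H1
          branch[0] choose=5:
            emit(16) @ H0 ⇒ out+=16
            H0 returns [16, 96]
            H1 returns [[16, 96]]
          branch[1] choose=6:
            emit(16) @ H0 ⇒ out+=16
            H0 returns [16, 120]
            H1 returns [[16, 120]]
          branch[2] choose=4:
            emit(16) @ H0 ⇒ out+=16
            H0 returns [16, 72]
            H1 returns [[16, 72]]
= [[16, 120], [16, 144], [16, 96], [16, 24], [16, 48], [16, 0], [16, 96], [16, 120], [16, 72], [16, 120], [16, 144], [16, 96], [16, 24], [16, 48], [16, 0], [16, 96], [16, 120], [16, 72]]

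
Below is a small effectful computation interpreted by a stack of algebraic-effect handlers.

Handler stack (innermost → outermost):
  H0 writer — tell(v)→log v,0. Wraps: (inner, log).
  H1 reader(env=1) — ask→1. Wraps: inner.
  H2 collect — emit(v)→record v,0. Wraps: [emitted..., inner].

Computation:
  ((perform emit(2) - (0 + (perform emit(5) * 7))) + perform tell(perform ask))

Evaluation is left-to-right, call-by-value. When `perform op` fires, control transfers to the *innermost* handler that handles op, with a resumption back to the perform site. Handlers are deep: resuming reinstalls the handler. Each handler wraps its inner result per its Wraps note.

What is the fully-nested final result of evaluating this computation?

Answer: [2, 5, (0, (1))]

Working:
emit(2) @ H2 ⇒ out+=2
emit(5) @ H2 ⇒ out+=5
ask @ H1 ⇒ 1
tell(1) @ H0 ⇒ log+=1
H0 returns (0, (1))
H1 returns (0, (1))
H2 returns [2, 5, (0, (1))]
= [2, 5, (0, (1))]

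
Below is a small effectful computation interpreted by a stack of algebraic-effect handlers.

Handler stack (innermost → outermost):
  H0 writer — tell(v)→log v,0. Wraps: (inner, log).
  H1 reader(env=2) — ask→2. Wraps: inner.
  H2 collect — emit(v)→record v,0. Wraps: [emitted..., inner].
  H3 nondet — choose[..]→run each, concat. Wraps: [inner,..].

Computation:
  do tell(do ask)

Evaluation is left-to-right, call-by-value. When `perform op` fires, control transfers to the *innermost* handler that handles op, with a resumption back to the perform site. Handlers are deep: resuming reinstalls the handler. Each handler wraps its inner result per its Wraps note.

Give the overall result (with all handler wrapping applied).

Step-by-step:
ask @ H1 ⇒ 2
tell(2) @ H0 ⇒ log+=2
H0 returns (0, (2))
H1 returns (0, (2))
H2 returns [(0, (2))]
H3 returns [[(0, (2))]]
= [[(0, (2))]]

Answer: [[(0, (2))]]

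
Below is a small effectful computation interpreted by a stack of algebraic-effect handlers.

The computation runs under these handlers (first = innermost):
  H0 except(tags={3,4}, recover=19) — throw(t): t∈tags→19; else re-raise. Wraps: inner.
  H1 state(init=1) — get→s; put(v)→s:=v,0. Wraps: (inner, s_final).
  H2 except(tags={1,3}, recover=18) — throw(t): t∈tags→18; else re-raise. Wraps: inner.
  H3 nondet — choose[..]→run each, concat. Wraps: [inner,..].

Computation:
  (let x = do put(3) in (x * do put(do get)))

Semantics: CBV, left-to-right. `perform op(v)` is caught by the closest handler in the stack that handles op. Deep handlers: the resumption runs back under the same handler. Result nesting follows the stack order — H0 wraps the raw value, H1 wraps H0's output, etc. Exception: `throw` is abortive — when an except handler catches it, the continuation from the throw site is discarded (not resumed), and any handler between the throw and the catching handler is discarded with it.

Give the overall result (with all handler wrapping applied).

Step-by-step:
put(3) @ H1 ⇒ s:=3
get @ H1 ⇒ 3
put(3) @ H1 ⇒ s:=3
H0 returns 0
H1 returns (0, 3)
H2 returns (0, 3)
H3 returns [(0, 3)]
= [(0, 3)]

Answer: [(0, 3)]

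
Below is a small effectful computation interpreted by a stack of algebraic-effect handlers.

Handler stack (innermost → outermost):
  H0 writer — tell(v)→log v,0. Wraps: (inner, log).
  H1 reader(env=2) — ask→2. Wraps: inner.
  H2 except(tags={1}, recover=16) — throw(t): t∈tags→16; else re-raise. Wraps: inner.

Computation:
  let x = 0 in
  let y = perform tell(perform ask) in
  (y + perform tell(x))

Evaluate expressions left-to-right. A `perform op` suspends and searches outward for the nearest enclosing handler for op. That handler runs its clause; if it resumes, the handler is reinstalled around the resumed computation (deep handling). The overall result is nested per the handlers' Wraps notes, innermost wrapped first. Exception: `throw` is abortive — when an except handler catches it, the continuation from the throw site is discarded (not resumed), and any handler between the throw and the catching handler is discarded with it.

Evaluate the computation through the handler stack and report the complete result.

Answer: (0, (2, 0))

Evaluation trace:
ask @ H1 ⇒ 2
tell(2) @ H0 ⇒ log+=2
tell(0) @ H0 ⇒ log+=0
H0 returns (0, (2, 0))
H1 returns (0, (2, 0))
H2 returns (0, (2, 0))
= (0, (2, 0))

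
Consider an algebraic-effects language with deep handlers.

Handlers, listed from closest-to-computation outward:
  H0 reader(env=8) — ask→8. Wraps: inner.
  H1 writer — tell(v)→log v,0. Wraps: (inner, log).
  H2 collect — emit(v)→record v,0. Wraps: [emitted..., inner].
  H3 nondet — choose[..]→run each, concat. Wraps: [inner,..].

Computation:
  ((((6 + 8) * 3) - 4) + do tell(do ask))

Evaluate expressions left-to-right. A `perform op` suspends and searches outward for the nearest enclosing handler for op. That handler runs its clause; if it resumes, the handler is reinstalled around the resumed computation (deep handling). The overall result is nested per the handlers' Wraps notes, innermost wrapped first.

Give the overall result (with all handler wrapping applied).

Evaluation trace:
ask @ H0 ⇒ 8
tell(8) @ H1 ⇒ log+=8
H0 returns 38
H1 returns (38, (8))
H2 returns [(38, (8))]
H3 returns [[(38, (8))]]
= [[(38, (8))]]

Answer: [[(38, (8))]]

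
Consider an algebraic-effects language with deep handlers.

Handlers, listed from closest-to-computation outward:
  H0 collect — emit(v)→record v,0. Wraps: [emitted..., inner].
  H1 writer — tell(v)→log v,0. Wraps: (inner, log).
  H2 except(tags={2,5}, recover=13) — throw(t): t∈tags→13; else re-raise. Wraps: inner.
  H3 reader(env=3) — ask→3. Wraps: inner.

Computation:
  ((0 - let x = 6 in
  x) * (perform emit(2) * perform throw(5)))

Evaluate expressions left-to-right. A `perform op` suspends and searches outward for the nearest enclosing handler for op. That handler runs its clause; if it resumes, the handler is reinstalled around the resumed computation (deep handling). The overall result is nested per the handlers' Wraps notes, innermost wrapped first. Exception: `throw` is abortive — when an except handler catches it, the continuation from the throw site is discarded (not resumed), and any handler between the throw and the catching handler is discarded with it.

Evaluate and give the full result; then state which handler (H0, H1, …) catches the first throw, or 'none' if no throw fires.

Step-by-step:
emit(2) @ H0 ⇒ out+=2
throw(5) @ H2 caught ⇒ 13
H3 returns 13
= 13

Answer: 13 ; first throw caught by: H2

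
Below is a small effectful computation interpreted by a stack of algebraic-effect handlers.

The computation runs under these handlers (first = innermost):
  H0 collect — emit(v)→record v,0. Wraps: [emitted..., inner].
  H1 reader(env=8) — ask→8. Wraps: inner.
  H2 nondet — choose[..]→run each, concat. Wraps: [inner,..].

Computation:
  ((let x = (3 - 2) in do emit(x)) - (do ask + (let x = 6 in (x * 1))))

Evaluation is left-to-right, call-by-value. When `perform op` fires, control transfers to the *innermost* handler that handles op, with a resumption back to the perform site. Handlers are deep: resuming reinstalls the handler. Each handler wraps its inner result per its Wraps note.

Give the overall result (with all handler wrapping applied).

Answer: [[1, -14]]

Evaluation trace:
emit(1) @ H0 ⇒ out+=1
ask @ H1 ⇒ 8
H0 returns [1, -14]
H1 returns [1, -14]
H2 returns [[1, -14]]
= [[1, -14]]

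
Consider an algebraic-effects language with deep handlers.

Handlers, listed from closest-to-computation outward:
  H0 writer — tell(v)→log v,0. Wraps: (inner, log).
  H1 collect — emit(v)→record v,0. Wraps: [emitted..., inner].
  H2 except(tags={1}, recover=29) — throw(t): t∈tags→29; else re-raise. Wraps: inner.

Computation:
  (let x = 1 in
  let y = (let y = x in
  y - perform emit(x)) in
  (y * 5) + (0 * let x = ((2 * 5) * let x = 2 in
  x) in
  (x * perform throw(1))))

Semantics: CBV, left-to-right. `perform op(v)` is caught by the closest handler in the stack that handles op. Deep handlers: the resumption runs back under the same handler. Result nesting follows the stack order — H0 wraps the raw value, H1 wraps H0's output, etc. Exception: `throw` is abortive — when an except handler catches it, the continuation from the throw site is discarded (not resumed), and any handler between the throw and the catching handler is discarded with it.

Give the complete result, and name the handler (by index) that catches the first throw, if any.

Working:
emit(1) @ H1 ⇒ out+=1
throw(1) @ H2 caught ⇒ 29
= 29

Answer: 29 ; first throw caught by: H2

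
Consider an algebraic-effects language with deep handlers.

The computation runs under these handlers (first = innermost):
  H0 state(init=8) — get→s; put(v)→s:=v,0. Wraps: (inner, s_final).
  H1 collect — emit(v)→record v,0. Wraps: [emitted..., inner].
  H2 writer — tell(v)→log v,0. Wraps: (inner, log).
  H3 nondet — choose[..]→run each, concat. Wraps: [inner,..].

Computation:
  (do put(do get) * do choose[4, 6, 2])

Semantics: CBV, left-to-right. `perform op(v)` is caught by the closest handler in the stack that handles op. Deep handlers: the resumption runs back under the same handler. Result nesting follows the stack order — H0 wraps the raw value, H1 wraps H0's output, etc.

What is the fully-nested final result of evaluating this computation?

Working:
get @ H0 ⇒ 8
put(8) @ H0 ⇒ s:=8
choose[4, 6, 2] @ H3
  branch[0] choose=4:
    H0 returns (0, 8)
    H1 returns [(0, 8)]
    H2 returns ([(0, 8)], ())
    H3 returns [([(0, 8)], ())]
  branch[1] choose=6:
    H0 returns (0, 8)
    H1 returns [(0, 8)]
    H2 returns ([(0, 8)], ())
    H3 returns [([(0, 8)], ())]
  branch[2] choose=2:
    H0 returns (0, 8)
    H1 returns [(0, 8)]
    H2 returns ([(0, 8)], ())
    H3 returns [([(0, 8)], ())]
= [([(0, 8)], ()), ([(0, 8)], ()), ([(0, 8)], ())]

Answer: [([(0, 8)], ()), ([(0, 8)], ()), ([(0, 8)], ())]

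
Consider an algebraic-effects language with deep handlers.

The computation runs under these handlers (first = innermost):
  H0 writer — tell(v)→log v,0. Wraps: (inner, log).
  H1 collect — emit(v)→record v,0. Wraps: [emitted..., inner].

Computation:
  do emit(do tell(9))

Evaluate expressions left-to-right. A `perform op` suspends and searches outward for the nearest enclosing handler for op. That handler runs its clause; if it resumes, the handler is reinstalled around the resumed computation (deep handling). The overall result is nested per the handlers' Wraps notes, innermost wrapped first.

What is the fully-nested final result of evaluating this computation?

Answer: [0, (0, (9))]

Step-by-step:
tell(9) @ H0 ⇒ log+=9
emit(0) @ H1 ⇒ out+=0
H0 returns (0, (9))
H1 returns [0, (0, (9))]
= [0, (0, (9))]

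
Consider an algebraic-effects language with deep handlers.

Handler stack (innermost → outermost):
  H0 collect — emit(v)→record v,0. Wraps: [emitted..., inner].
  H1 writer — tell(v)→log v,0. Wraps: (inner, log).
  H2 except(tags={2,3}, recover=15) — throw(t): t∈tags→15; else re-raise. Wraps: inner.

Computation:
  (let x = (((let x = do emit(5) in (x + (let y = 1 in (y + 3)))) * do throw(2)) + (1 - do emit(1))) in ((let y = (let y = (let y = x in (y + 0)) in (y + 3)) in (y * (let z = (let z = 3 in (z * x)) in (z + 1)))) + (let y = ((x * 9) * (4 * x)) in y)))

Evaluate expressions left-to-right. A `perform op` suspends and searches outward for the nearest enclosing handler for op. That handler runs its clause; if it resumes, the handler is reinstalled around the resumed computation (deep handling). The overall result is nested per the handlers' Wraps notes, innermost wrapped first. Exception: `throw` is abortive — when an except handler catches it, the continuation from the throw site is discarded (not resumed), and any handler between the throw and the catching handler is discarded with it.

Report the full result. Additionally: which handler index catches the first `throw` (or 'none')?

Answer: 15 ; first throw caught by: H2

Step-by-step:
emit(5) @ H0 ⇒ out+=5
throw(2) @ H2 caught ⇒ 15
= 15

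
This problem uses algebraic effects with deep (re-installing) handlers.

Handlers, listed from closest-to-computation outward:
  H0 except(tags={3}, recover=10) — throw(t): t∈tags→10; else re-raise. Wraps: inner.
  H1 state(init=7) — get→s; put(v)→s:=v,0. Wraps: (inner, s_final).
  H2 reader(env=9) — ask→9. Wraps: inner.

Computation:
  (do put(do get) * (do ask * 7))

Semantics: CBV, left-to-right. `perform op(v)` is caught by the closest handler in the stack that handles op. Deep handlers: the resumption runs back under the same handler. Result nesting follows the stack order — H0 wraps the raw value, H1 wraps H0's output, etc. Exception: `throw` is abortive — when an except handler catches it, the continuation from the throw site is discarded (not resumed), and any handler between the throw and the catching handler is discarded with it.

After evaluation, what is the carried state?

Answer: 7

Working:
get @ H1 ⇒ 7
put(7) @ H1 ⇒ s:=7
ask @ H2 ⇒ 9
H0 returns 0
H1 returns (0, 7)
H2 returns (0, 7)
= (0, 7)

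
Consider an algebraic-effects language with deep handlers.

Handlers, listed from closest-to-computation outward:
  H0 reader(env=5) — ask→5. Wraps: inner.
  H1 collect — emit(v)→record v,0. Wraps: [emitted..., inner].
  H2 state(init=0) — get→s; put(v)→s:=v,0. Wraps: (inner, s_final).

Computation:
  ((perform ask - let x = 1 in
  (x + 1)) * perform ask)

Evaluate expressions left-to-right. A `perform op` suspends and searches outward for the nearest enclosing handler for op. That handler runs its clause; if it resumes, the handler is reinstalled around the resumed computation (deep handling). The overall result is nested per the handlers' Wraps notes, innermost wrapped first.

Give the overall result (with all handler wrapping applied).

Answer: ([15], 0)

Step-by-step:
ask @ H0 ⇒ 5
ask @ H0 ⇒ 5
H0 returns 15
H1 returns [15]
H2 returns ([15], 0)
= ([15], 0)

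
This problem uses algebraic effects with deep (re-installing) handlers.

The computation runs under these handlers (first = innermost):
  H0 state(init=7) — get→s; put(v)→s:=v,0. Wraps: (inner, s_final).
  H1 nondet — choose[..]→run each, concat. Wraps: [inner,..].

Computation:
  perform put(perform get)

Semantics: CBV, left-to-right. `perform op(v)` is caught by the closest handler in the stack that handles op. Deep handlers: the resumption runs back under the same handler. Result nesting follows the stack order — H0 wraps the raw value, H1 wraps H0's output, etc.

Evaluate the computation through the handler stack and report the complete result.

Answer: [(0, 7)]

Step-by-step:
get @ H0 ⇒ 7
put(7) @ H0 ⇒ s:=7
H0 returns (0, 7)
H1 returns [(0, 7)]
= [(0, 7)]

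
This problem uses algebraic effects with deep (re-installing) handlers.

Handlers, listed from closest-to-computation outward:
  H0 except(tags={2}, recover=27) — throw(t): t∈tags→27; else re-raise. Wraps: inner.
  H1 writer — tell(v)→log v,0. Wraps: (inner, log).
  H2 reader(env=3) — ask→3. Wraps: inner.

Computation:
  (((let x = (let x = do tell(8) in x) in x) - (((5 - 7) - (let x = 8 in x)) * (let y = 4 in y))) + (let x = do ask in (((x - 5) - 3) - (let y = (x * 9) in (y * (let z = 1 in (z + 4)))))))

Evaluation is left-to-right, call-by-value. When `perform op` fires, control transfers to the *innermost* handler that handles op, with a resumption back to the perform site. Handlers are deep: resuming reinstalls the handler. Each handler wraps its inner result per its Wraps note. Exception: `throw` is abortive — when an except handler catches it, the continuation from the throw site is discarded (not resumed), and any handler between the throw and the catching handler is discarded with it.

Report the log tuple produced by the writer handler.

Evaluation trace:
tell(8) @ H1 ⇒ log+=8
ask @ H2 ⇒ 3
H0 returns -100
H1 returns (-100, (8))
H2 returns (-100, (8))
= (-100, (8))

Answer: (8)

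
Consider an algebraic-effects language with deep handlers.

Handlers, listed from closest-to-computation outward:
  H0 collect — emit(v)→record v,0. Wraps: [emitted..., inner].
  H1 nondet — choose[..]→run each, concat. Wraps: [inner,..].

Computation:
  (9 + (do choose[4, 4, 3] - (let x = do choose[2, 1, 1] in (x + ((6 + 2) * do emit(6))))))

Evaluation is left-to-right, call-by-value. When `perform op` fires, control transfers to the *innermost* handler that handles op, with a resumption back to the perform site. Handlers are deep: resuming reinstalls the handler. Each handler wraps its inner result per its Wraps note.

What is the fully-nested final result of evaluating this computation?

Step-by-step:
choose[4, 4, 3] @ H1
  branch[0] choose=4:
    choose[2, 1, 1] @ H1
      branch[0] choose=2:
        emit(6) @ H0 ⇒ out+=6
        H0 returns [6, 11]
        H1 returns [[6, 11]]
      branch[1] choose=1:
        emit(6) @ H0 ⇒ out+=6
        H0 returns [6, 12]
        H1 returns [[6, 12]]
      branch[2] choose=1:
        emit(6) @ H0 ⇒ out+=6
        H0 returns [6, 12]
        H1 returns [[6, 12]]
  branch[1] choose=4:
    choose[2, 1, 1] @ H1
      branch[0] choose=2:
        emit(6) @ H0 ⇒ out+=6
        H0 returns [6, 11]
        H1 returns [[6, 11]]
      branch[1] choose=1:
        emit(6) @ H0 ⇒ out+=6
        H0 returns [6, 12]
        H1 returns [[6, 12]]
      branch[2] choose=1:
        emit(6) @ H0 ⇒ out+=6
        H0 returns [6, 12]
        H1 returns [[6, 12]]
  branch[2] choose=3:
    choose[2, 1, 1] @ H1
      branch[0] choose=2:
        emit(6) @ H0 ⇒ out+=6
        H0 returns [6, 10]
        H1 returns [[6, 10]]
      branch[1] choose=1:
        emit(6) @ H0 ⇒ out+=6
        H0 returns [6, 11]
        H1 returns [[6, 11]]
      branch[2] choose=1:
        emit(6) @ H0 ⇒ out+=6
        H0 returns [6, 11]
        H1 returns [[6, 11]]
= [[6, 11], [6, 12], [6, 12], [6, 11], [6, 12], [6, 12], [6, 10], [6, 11], [6, 11]]

Answer: [[6, 11], [6, 12], [6, 12], [6, 11], [6, 12], [6, 12], [6, 10], [6, 11], [6, 11]]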